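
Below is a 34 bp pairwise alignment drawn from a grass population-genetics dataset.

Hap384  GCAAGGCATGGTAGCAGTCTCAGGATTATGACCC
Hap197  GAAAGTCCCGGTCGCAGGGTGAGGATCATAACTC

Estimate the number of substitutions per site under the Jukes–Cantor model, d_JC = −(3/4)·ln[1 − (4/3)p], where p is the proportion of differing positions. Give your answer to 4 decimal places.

The sequences differ at positions 2 (C/A), 6 (G/T), 8 (A/C), 9 (T/C), 13 (A/C), 18 (T/G), 19 (C/G), 21 (C/G), 27 (T/C), 30 (G/A), 33 (C/T).
p = 11/34 = 0.323529.
d = −0.75 · ln(1 − (4/3)·0.323529) = −0.75 · ln(0.568628) = −0.75 · (-0.564529) = 0.4234.

0.4234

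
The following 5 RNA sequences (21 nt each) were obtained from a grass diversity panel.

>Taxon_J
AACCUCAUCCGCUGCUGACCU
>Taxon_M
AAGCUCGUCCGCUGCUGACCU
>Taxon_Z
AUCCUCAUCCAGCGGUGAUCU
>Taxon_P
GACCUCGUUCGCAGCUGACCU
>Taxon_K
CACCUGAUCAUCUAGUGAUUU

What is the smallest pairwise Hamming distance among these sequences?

2

Pairwise Hamming distances:
  Taxon_J vs Taxon_M: 2
  Taxon_J vs Taxon_Z: 6
  Taxon_J vs Taxon_P: 4
  Taxon_J vs Taxon_K: 8
  Taxon_M vs Taxon_Z: 8
  Taxon_M vs Taxon_P: 4
  Taxon_M vs Taxon_K: 10
  Taxon_Z vs Taxon_P: 9
  Taxon_Z vs Taxon_K: 9
  Taxon_P vs Taxon_K: 11
The smallest is 2, between Taxon_J and Taxon_M.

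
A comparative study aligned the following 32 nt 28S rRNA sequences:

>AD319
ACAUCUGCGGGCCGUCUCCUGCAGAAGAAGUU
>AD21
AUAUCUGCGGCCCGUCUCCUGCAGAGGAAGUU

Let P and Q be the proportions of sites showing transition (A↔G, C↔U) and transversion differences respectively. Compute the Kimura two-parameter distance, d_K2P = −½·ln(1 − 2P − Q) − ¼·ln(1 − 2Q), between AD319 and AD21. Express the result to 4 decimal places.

The sequences differ at positions 2 (C/U, transition), 11 (G/C, transversion), 26 (A/G, transition).
Of the 3 differences, 2 transitions and 1 transversion over 32 sites: P = 2/32 = 0.062500, Q = 1/32 = 0.031250.
d = −0.5·ln(0.843750) − 0.25·ln(0.937500) = −0.5·(-0.169899) − 0.25·(-0.064539) = 0.1011.

0.1011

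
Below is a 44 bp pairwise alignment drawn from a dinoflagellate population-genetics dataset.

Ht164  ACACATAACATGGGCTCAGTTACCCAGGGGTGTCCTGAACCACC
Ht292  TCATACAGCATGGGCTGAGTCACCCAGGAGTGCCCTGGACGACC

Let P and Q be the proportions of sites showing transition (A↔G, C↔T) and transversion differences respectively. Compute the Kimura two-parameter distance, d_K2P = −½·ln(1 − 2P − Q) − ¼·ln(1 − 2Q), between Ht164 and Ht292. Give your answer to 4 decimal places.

The sequences differ at positions 1 (A/T, transversion), 4 (C/T, transition), 6 (T/C, transition), 8 (A/G, transition), 17 (C/G, transversion), 21 (T/C, transition), 29 (G/A, transition), 33 (T/C, transition), 38 (A/G, transition), 41 (C/G, transversion).
Of the 10 differences, 7 transitions and 3 transversions over 44 sites: P = 7/44 = 0.159091, Q = 3/44 = 0.068182.
d = −0.5·ln(0.613636) − 0.25·ln(0.863636) = −0.5·(-0.488353) − 0.25·(-0.146604) = 0.2808.

0.2808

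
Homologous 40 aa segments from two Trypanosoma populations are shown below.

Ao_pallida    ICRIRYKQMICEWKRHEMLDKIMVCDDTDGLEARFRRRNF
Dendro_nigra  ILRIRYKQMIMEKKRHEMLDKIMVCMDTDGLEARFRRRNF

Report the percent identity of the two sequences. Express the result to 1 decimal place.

Differing sites — 2:C/L; 11:C/M; 13:W/K; 26:D/M.
36 of the 40 sites match, so the percent identity is 36/40 × 100 = 90.0%.

90.0%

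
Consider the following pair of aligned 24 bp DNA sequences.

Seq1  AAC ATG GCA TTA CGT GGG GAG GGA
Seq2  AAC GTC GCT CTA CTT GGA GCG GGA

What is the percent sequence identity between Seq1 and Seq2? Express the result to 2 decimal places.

Differing sites — 4:A/G; 6:G/C; 9:A/T; 10:T/C; 14:G/T; 18:G/A; 20:A/C.
17 of the 24 sites match, so the percent identity is 17/24 × 100 = 70.83%.

70.83%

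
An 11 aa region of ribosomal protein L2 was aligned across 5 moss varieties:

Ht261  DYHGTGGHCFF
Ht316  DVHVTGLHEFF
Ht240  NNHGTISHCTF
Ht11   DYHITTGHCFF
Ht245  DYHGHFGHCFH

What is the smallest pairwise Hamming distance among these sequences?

2

Pairwise Hamming distances:
  Ht261 vs Ht316: 4
  Ht261 vs Ht240: 5
  Ht261 vs Ht11: 2
  Ht261 vs Ht245: 3
  Ht316 vs Ht240: 7
  Ht316 vs Ht11: 5
  Ht316 vs Ht245: 7
  Ht240 vs Ht11: 6
  Ht240 vs Ht245: 7
  Ht11 vs Ht245: 4
The smallest is 2, between Ht261 and Ht11.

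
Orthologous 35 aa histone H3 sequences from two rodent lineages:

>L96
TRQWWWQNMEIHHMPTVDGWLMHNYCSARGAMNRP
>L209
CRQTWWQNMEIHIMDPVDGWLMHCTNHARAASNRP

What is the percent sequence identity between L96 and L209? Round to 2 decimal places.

68.57%

Mismatches occur at site 1 (T/C), site 4 (W/T), site 13 (H/I), site 15 (P/D), site 16 (T/P), site 24 (N/C), site 25 (Y/T), site 26 (C/N), site 27 (S/H), site 30 (G/A), site 32 (M/S).
24 of the 35 sites match, so the percent identity is 24/35 × 100 = 68.57%.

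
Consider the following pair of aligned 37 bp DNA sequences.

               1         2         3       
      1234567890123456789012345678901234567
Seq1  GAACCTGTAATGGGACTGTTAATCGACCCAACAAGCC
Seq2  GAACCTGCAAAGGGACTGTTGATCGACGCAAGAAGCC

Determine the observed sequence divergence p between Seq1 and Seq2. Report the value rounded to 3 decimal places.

The sequences differ at positions 8 (T/C), 11 (T/A), 21 (A/G), 28 (C/G), 32 (C/G).
There are 5 differences over 37 sites, so p = 5/37 = 0.135.

0.135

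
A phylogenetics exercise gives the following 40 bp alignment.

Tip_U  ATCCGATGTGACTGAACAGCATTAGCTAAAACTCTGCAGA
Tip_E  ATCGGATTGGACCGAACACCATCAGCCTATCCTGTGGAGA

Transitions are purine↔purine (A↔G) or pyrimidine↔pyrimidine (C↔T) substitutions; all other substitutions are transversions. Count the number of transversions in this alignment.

9

Mismatches occur at site 4 (C/G, transversion), site 8 (G/T, transversion), site 9 (T/G, transversion), site 13 (T/C, transition), site 19 (G/C, transversion), site 23 (T/C, transition), site 27 (T/C, transition), site 28 (A/T, transversion), site 30 (A/T, transversion), site 31 (A/C, transversion), site 34 (C/G, transversion), site 37 (C/G, transversion).
Of the 12 differences, 3 transitions and 9 transversions, so the answer is 9.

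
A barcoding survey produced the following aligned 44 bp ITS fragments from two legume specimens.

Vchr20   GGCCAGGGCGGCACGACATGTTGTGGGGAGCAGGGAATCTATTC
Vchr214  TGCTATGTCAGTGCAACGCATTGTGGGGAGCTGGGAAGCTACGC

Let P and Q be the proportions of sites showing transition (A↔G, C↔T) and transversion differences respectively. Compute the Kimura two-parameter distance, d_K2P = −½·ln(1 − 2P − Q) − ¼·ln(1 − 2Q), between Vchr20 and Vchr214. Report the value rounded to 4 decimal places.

0.4738

Mismatches occur at site 1 (G/T, transversion), site 4 (C/T, transition), site 6 (G/T, transversion), site 8 (G/T, transversion), site 10 (G/A, transition), site 12 (C/T, transition), site 13 (A/G, transition), site 15 (G/A, transition), site 18 (A/G, transition), site 19 (T/C, transition), site 20 (G/A, transition), site 32 (A/T, transversion), site 38 (T/G, transversion), site 42 (T/C, transition), site 43 (T/G, transversion).
Of the 15 differences, 9 transitions and 6 transversions over 44 sites: P = 9/44 = 0.204545, Q = 6/44 = 0.136364.
d = −0.5·ln(0.454546) − 0.25·ln(0.727272) = −0.5·(-0.788456) − 0.25·(-0.318455) = 0.4738.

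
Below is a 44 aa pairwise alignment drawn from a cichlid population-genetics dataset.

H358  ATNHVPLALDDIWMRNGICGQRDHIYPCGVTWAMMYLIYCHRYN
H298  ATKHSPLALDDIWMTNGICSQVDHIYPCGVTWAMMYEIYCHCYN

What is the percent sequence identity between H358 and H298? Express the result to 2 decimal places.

Mismatches occur at site 3 (N/K), site 5 (V/S), site 15 (R/T), site 20 (G/S), site 22 (R/V), site 37 (L/E), site 42 (R/C).
37 of the 44 sites match, so the percent identity is 37/44 × 100 = 84.09%.

84.09%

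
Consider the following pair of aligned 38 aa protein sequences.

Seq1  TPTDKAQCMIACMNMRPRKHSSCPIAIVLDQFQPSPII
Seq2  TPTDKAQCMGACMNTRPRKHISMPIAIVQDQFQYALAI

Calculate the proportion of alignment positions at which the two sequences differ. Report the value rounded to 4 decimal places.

0.2368

Differing sites — 10:I/G; 15:M/T; 21:S/I; 23:C/M; 29:L/Q; 34:P/Y; 35:S/A; 36:P/L; 37:I/A.
There are 9 differences over 38 sites, so p = 9/38 = 0.2368.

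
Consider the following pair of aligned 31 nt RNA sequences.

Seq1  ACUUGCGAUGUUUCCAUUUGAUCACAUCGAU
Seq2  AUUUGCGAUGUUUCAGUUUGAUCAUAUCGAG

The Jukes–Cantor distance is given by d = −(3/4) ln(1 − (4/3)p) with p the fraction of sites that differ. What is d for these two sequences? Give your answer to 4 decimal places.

0.1816

Differing sites — 2:C/U; 15:C/A; 16:A/G; 25:C/U; 31:U/G.
p = 5/31 = 0.161290.
d = −0.75 · ln(1 − (4/3)·0.161290) = −0.75 · ln(0.784947) = −0.75 · (-0.242139) = 0.1816.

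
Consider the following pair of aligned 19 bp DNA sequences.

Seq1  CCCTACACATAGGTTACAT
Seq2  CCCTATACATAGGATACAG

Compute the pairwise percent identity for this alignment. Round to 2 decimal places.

84.21%

The sequences differ at positions 6 (C/T), 14 (T/A), 19 (T/G).
16 of the 19 sites match, so the percent identity is 16/19 × 100 = 84.21%.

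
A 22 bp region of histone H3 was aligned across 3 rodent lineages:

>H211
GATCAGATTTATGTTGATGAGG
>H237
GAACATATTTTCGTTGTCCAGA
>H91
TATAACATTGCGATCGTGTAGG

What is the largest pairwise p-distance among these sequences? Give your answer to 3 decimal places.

Pairwise Hamming distances:
  H211 vs H237: 8
  H211 vs H91: 11
  H237 vs H91: 12
The largest is 12 mismatches, between H237 and H91; p = 12/22 = 0.545.

0.545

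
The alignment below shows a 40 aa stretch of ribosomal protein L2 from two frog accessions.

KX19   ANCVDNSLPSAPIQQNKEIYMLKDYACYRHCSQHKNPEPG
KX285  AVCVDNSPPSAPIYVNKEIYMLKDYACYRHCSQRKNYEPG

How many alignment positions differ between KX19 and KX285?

6

Differing sites — 2:N/V; 8:L/P; 14:Q/Y; 15:Q/V; 34:H/R; 37:P/Y.
That gives 6 mismatches out of 40 aligned sites, so the Hamming distance is 6.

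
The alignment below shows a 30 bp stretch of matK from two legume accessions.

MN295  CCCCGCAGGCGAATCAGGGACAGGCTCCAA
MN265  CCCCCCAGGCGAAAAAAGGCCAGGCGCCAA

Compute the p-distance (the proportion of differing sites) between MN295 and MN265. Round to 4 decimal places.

The sequences differ at positions 5 (G/C), 14 (T/A), 15 (C/A), 17 (G/A), 20 (A/C), 26 (T/G).
There are 6 differences over 30 sites, so p = 6/30 = 0.2000.

0.2000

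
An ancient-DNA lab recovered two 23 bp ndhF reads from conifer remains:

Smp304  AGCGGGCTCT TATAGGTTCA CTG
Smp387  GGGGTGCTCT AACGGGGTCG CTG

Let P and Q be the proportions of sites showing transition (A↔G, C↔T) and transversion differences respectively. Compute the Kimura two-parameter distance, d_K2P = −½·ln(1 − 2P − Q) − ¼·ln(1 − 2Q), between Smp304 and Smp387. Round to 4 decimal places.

0.4757

Differing sites — 1:A/G (Ti); 3:C/G (Tv); 5:G/T (Tv); 11:T/A (Tv); 13:T/C (Ti); 14:A/G (Ti); 17:T/G (Tv); 20:A/G (Ti).
Of the 8 differences, 4 transitions and 4 transversions over 23 sites: P = 4/23 = 0.173913, Q = 4/23 = 0.173913.
d = −0.5·ln(0.478261) − 0.25·ln(0.652174) = −0.5·(-0.737599) − 0.25·(-0.427444) = 0.4757.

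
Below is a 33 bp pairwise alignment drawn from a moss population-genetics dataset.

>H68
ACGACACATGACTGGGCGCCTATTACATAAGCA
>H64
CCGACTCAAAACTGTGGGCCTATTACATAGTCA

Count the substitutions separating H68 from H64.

8

Differing sites — 1:A/C; 6:A/T; 9:T/A; 10:G/A; 15:G/T; 17:C/G; 30:A/G; 31:G/T.
That gives 8 mismatches out of 33 aligned sites, so the Hamming distance is 8.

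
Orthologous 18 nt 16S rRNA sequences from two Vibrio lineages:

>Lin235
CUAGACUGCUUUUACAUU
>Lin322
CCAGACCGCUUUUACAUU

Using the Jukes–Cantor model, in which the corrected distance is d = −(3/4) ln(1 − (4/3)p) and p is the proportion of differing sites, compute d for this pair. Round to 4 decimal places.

The sequences differ at positions 2 (U/C), 7 (U/C).
p = 2/18 = 0.111111.
d = −0.75 · ln(1 − (4/3)·0.111111) = −0.75 · ln(0.851852) = −0.75 · (-0.160342) = 0.1203.

0.1203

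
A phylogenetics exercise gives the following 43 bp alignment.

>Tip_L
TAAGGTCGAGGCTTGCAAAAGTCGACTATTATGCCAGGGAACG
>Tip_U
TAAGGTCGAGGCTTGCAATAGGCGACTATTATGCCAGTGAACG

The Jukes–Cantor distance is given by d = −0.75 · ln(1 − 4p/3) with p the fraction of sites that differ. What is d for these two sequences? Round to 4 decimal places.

0.0732

Differing sites — 19:A/T; 22:T/G; 38:G/T.
p = 3/43 = 0.069767.
d = −0.75 · ln(1 − (4/3)·0.069767) = −0.75 · ln(0.906977) = −0.75 · (-0.097638) = 0.0732.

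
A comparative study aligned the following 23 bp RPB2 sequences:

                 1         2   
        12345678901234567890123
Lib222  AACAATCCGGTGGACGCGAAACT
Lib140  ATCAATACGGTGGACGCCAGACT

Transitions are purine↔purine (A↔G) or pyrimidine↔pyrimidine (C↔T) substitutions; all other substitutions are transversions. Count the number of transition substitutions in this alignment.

1

Mismatches occur at site 2 (A/T, transversion), site 7 (C/A, transversion), site 18 (G/C, transversion), site 20 (A/G, transition).
Of the 4 differences, 1 transition and 3 transversions, so the answer is 1.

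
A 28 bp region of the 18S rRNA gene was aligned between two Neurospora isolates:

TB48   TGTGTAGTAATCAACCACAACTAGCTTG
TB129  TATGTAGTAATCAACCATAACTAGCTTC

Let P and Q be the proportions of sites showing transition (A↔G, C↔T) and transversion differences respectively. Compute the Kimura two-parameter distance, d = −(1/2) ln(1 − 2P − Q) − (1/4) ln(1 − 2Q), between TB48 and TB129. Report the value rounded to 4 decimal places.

The sequences differ at positions 2 (G/A, transition), 18 (C/T, transition), 28 (G/C, transversion).
Of the 3 differences, 2 transitions and 1 transversion over 28 sites: P = 2/28 = 0.071429, Q = 1/28 = 0.035714.
d = −0.5·ln(0.821428) − 0.25·ln(0.928572) = −0.5·(-0.196711) − 0.25·(-0.074107) = 0.1169.

0.1169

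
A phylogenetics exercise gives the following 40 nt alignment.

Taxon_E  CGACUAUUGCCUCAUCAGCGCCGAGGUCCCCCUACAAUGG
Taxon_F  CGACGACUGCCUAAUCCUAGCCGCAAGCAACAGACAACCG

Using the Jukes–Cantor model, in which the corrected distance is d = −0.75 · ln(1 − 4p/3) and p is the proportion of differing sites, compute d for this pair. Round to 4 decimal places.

0.5716

The sequences differ at positions 5 (U/G), 7 (U/C), 13 (C/A), 17 (A/C), 18 (G/U), 19 (C/A), 24 (A/C), 25 (G/A), 26 (G/A), 27 (U/G), 29 (C/A), 30 (C/A), 32 (C/A), 33 (U/G), 38 (U/C), 39 (G/C).
p = 16/40 = 0.400000.
d = −0.75 · ln(1 − (4/3)·0.400000) = −0.75 · ln(0.466667) = −0.75 · (-0.762139) = 0.5716.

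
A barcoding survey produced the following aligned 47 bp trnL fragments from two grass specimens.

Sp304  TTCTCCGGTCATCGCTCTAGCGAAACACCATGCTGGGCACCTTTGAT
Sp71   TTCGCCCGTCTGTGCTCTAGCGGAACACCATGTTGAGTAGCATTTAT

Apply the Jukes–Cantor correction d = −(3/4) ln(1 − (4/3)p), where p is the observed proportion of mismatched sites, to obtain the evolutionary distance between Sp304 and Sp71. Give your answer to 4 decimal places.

The sequences differ at positions 4 (T/G), 7 (G/C), 11 (A/T), 12 (T/G), 13 (C/T), 23 (A/G), 33 (C/T), 36 (G/A), 38 (C/T), 40 (C/G), 42 (T/A), 45 (G/T).
p = 12/47 = 0.255319.
d = −0.75 · ln(1 − (4/3)·0.255319) = −0.75 · ln(0.659575) = −0.75 · (-0.416160) = 0.3121.

0.3121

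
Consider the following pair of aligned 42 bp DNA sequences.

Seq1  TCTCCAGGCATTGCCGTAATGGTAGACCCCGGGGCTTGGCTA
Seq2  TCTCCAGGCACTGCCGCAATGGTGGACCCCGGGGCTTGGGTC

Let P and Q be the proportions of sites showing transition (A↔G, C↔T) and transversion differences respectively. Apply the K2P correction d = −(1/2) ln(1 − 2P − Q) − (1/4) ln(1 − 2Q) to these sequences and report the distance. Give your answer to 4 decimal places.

Mismatches occur at site 11 (T/C, transition), site 17 (T/C, transition), site 24 (A/G, transition), site 40 (C/G, transversion), site 42 (A/C, transversion).
Of the 5 differences, 3 transitions and 2 transversions over 42 sites: P = 3/42 = 0.071429, Q = 2/42 = 0.047619.
d = −0.5·ln(0.809523) − 0.25·ln(0.904762) = −0.5·(-0.211310) − 0.25·(-0.100083) = 0.1307.

0.1307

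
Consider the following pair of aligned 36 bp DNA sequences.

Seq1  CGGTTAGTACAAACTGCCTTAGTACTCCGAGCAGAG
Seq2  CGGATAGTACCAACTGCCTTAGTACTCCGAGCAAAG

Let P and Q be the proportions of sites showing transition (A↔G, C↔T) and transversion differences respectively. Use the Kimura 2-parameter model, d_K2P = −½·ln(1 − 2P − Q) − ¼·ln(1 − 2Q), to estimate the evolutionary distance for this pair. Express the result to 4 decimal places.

0.0883

Mismatches occur at site 4 (T↔A, transversion), site 11 (A↔C, transversion), site 34 (G↔A, transition).
Of the 3 differences, 1 transition and 2 transversions over 36 sites: P = 1/36 = 0.027778, Q = 2/36 = 0.055556.
d = −0.5·ln(0.888888) − 0.25·ln(0.888888) = −0.5·(-0.117784) − 0.25·(-0.117784) = 0.0883.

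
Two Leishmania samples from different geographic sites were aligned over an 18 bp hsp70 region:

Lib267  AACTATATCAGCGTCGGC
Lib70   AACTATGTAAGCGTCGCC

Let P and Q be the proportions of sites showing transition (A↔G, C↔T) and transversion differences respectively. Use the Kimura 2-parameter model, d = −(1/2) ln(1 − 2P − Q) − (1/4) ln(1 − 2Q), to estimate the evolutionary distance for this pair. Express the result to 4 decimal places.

0.1885

Differing sites — 7:A/G (Ti); 9:C/A (Tv); 17:G/C (Tv).
Of the 3 differences, 1 transition and 2 transversions over 18 sites: P = 1/18 = 0.055556, Q = 2/18 = 0.111111.
d = −0.5·ln(0.777777) − 0.25·ln(0.777778) = −0.5·(-0.251315) − 0.25·(-0.251314) = 0.1885.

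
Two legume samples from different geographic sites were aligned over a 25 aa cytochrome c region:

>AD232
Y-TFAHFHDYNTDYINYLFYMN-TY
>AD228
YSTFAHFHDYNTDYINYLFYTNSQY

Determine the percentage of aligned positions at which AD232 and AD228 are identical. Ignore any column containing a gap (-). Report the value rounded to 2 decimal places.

Excluding the 2 gap columns leaves 23 comparable sites.
Differing sites — 21:M/T; 24:T/Q.
21 of the 23 comparable sites match, so the percent identity is 21/23 × 100 = 91.30%.

91.30%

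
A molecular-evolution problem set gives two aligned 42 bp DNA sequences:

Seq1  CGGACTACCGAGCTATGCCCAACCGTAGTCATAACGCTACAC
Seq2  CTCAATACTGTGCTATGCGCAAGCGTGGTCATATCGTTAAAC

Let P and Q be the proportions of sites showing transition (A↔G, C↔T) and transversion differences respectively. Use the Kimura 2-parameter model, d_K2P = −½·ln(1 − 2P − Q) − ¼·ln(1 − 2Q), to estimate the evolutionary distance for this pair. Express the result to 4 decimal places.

Differing sites — 2:G/T (Tv); 3:G/C (Tv); 5:C/A (Tv); 9:C/T (Ti); 11:A/T (Tv); 19:C/G (Tv); 23:C/G (Tv); 27:A/G (Ti); 34:A/T (Tv); 37:C/T (Ti); 40:C/A (Tv).
Of the 11 differences, 3 transitions and 8 transversions over 42 sites: P = 3/42 = 0.071429, Q = 8/42 = 0.190476.
d = −0.5·ln(0.666666) − 0.25·ln(0.619048) = −0.5·(-0.405466) − 0.25·(-0.479572) = 0.3226.

0.3226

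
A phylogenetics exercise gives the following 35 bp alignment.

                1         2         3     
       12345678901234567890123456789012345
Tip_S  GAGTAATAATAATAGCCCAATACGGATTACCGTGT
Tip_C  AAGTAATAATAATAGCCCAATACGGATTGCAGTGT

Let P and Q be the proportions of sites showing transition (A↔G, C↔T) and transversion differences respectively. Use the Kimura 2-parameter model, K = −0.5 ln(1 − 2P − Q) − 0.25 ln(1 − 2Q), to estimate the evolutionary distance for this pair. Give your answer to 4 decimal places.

0.0918

The sequences differ at positions 1 (G/A, transition), 29 (A/G, transition), 31 (C/A, transversion).
Of the 3 differences, 2 transitions and 1 transversion over 35 sites: P = 2/35 = 0.057143, Q = 1/35 = 0.028571.
d = −0.5·ln(0.857143) − 0.25·ln(0.942858) = −0.5·(-0.154151) − 0.25·(-0.058840) = 0.0918.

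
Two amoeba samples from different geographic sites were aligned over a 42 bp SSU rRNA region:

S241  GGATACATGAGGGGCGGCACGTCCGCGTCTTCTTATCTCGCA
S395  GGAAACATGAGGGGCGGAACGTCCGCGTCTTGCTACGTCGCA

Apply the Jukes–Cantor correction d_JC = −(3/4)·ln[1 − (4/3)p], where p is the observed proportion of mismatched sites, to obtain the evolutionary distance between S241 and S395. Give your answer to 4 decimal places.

0.1585

Differing sites — 4:T/A; 18:C/A; 32:C/G; 33:T/C; 36:T/C; 37:C/G.
p = 6/42 = 0.142857.
d = −0.75 · ln(1 − (4/3)·0.142857) = −0.75 · ln(0.809524) = −0.75 · (-0.211309) = 0.1585.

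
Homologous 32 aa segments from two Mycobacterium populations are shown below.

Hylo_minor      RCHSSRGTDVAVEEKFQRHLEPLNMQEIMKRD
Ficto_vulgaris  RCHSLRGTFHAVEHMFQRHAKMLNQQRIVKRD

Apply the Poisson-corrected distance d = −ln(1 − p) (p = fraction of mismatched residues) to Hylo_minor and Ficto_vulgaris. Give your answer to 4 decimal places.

0.4212

Differing sites — 5:S/L; 9:D/F; 10:V/H; 14:E/H; 15:K/M; 20:L/A; 21:E/K; 22:P/M; 25:M/Q; 27:E/R; 29:M/V.
p = 11/32 = 0.343750.
d = −ln(1 − 0.343750) = −ln(0.656250) = 0.4212.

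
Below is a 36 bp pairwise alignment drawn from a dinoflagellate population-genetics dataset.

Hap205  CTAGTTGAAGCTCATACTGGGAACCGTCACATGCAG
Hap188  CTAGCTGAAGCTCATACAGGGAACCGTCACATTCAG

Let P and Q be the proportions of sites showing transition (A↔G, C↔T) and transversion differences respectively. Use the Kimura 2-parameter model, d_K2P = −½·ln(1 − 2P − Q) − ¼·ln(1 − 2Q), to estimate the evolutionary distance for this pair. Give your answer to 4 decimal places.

The sequences differ at positions 5 (T/C, transition), 18 (T/A, transversion), 33 (G/T, transversion).
Of the 3 differences, 1 transition and 2 transversions over 36 sites: P = 1/36 = 0.027778, Q = 2/36 = 0.055556.
d = −0.5·ln(0.888888) − 0.25·ln(0.888888) = −0.5·(-0.117784) − 0.25·(-0.117784) = 0.0883.

0.0883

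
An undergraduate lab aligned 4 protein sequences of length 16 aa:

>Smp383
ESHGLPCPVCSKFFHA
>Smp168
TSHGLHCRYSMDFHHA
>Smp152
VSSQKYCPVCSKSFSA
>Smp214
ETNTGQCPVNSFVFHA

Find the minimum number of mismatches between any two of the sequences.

Pairwise Hamming distances:
  Smp383 vs Smp168: 8
  Smp383 vs Smp152: 7
  Smp383 vs Smp214: 8
  Smp168 vs Smp152: 13
  Smp168 vs Smp214: 13
  Smp152 vs Smp214: 10
The smallest is 7, between Smp383 and Smp152.

7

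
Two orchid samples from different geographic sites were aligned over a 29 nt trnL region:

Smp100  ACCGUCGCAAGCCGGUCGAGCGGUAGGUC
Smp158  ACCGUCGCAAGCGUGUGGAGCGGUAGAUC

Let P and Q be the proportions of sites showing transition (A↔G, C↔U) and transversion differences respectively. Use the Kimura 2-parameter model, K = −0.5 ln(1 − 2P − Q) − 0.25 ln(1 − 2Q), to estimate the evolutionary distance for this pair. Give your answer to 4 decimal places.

0.1526

Differing sites — 13:C/G (Tv); 14:G/U (Tv); 17:C/G (Tv); 27:G/A (Ti).
Of the 4 differences, 1 transition and 3 transversions over 29 sites: P = 1/29 = 0.034483, Q = 3/29 = 0.103448.
d = −0.5·ln(0.827586) − 0.25·ln(0.793104) = −0.5·(-0.189242) − 0.25·(-0.231801) = 0.1526.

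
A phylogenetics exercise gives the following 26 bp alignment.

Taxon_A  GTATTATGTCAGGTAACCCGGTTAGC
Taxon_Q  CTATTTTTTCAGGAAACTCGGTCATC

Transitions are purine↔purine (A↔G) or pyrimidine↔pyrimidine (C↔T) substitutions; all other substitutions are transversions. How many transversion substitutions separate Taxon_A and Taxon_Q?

5

Mismatches occur at site 1 (G↔C, transversion), site 6 (A↔T, transversion), site 8 (G↔T, transversion), site 14 (T↔A, transversion), site 18 (C↔T, transition), site 23 (T↔C, transition), site 25 (G↔T, transversion).
Of the 7 differences, 2 transitions and 5 transversions, so the answer is 5.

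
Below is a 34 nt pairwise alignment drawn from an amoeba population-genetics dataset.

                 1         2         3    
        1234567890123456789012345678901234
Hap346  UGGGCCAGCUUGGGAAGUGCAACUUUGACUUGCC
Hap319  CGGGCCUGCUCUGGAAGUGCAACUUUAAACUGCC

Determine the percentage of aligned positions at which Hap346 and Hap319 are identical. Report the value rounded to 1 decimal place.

79.4%

Mismatches occur at site 1 (U→C), site 7 (A→U), site 11 (U→C), site 12 (G→U), site 27 (G→A), site 29 (C→A), site 30 (U→C).
27 of the 34 sites match, so the percent identity is 27/34 × 100 = 79.4%.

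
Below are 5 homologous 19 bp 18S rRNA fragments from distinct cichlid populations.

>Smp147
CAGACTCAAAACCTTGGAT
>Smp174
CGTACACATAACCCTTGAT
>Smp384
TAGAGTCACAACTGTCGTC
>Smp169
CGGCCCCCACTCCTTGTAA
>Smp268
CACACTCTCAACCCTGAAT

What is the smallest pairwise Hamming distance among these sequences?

Pairwise Hamming distances:
  Smp147 vs Smp174: 6
  Smp147 vs Smp384: 8
  Smp147 vs Smp169: 8
  Smp147 vs Smp268: 5
  Smp174 vs Smp384: 11
  Smp174 vs Smp169: 11
  Smp174 vs Smp268: 7
  Smp384 vs Smp169: 15
  Smp384 vs Smp268: 10
  Smp169 vs Smp268: 11
The smallest is 5, between Smp147 and Smp268.

5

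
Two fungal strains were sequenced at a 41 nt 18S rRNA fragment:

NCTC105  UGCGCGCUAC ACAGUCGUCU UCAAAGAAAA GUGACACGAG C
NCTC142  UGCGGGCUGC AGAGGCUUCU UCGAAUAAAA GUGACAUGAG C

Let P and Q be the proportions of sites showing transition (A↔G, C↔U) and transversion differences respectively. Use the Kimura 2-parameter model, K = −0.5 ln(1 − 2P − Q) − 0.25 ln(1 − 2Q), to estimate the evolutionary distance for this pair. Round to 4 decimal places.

Mismatches occur at site 5 (C↔G, transversion), site 9 (A↔G, transition), site 12 (C↔G, transversion), site 15 (U↔G, transversion), site 17 (G↔U, transversion), site 23 (A↔G, transition), site 26 (G↔U, transversion), site 37 (C↔U, transition).
Of the 8 differences, 3 transitions and 5 transversions over 41 sites: P = 3/41 = 0.073171, Q = 5/41 = 0.121951.
d = −0.5·ln(0.731707) − 0.25·ln(0.756098) = −0.5·(-0.312375) − 0.25·(-0.279584) = 0.2261.

0.2261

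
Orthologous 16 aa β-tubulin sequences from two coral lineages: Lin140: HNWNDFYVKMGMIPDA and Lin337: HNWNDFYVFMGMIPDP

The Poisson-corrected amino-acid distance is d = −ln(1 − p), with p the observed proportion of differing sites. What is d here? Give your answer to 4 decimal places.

0.1335

Differing sites — 9:K/F; 16:A/P.
p = 2/16 = 0.125000.
d = −ln(1 − 0.125000) = −ln(0.875000) = 0.1335.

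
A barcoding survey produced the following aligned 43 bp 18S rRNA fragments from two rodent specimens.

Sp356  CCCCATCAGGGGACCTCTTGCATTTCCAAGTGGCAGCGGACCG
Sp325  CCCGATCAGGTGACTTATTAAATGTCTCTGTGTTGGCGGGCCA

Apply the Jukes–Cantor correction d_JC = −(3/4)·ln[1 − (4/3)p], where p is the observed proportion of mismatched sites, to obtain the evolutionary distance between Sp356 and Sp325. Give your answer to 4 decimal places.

0.4693

Mismatches occur at site 4 (C↔G), site 11 (G↔T), site 15 (C↔T), site 17 (C↔A), site 20 (G↔A), site 21 (C↔A), site 24 (T↔G), site 27 (C↔T), site 28 (A↔C), site 29 (A↔T), site 33 (G↔T), site 34 (C↔T), site 35 (A↔G), site 40 (A↔G), site 43 (G↔A).
p = 15/43 = 0.348837.
d = −0.75 · ln(1 − (4/3)·0.348837) = −0.75 · ln(0.534884) = −0.75 · (-0.625705) = 0.4693.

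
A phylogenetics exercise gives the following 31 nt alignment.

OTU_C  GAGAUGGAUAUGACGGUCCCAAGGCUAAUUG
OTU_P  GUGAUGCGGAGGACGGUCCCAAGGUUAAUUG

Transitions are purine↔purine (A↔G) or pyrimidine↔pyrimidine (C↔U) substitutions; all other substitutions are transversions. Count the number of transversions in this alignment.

4

The sequences differ at positions 2 (A/U, transversion), 7 (G/C, transversion), 8 (A/G, transition), 9 (U/G, transversion), 11 (U/G, transversion), 25 (C/U, transition).
Of the 6 differences, 2 transitions and 4 transversions, so the answer is 4.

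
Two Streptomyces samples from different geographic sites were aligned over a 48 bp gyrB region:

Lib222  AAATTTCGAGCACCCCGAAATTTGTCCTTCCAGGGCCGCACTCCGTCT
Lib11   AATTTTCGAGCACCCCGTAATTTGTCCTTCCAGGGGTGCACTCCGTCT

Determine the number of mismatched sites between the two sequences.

Differing sites — 3:A/T; 18:A/T; 36:C/G; 37:C/T.
That gives 4 mismatches out of 48 aligned sites, so the Hamming distance is 4.

4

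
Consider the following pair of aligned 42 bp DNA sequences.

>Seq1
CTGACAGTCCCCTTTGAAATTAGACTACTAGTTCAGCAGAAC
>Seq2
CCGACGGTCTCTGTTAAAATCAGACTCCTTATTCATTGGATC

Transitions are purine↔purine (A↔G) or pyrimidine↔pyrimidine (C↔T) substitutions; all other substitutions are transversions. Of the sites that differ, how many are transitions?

Mismatches occur at site 2 (T→C, transition), site 6 (A→G, transition), site 10 (C→T, transition), site 12 (C→T, transition), site 13 (T→G, transversion), site 16 (G→A, transition), site 21 (T→C, transition), site 27 (A→C, transversion), site 30 (A→T, transversion), site 31 (G→A, transition), site 36 (G→T, transversion), site 37 (C→T, transition), site 38 (A→G, transition), site 41 (A→T, transversion).
Of the 14 differences, 9 transitions and 5 transversions, so the answer is 9.

9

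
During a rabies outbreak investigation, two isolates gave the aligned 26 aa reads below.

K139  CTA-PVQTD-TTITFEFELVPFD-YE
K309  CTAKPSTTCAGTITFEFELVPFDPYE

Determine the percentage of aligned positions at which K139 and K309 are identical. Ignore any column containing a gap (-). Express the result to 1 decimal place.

Excluding the 3 gap columns leaves 23 comparable sites.
Mismatches occur at site 6 (V/S), site 7 (Q/T), site 9 (D/C), site 11 (T/G).
19 of the 23 comparable sites match, so the percent identity is 19/23 × 100 = 82.6%.

82.6%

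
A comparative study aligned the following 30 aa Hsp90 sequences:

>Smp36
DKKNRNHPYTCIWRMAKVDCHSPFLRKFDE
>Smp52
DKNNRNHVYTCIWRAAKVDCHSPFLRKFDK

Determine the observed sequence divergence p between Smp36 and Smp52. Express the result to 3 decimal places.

0.133

Differing sites — 3:K/N; 8:P/V; 15:M/A; 30:E/K.
There are 4 differences over 30 sites, so p = 4/30 = 0.133.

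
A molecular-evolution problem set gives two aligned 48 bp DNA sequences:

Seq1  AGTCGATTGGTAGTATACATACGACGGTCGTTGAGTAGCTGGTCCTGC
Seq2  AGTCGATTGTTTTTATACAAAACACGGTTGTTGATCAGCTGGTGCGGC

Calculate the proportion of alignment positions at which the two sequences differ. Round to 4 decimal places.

Mismatches occur at site 10 (G↔T), site 12 (A↔T), site 13 (G↔T), site 20 (T↔A), site 22 (C↔A), site 23 (G↔C), site 29 (C↔T), site 35 (G↔T), site 36 (T↔C), site 44 (C↔G), site 46 (T↔G).
There are 11 differences over 48 sites, so p = 11/48 = 0.2292.

0.2292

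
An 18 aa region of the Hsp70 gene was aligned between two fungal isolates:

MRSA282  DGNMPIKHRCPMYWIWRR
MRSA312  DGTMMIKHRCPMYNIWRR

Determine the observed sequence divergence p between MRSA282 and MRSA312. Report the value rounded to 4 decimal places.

Differing sites — 3:N/T; 5:P/M; 14:W/N.
There are 3 differences over 18 sites, so p = 3/18 = 0.1667.

0.1667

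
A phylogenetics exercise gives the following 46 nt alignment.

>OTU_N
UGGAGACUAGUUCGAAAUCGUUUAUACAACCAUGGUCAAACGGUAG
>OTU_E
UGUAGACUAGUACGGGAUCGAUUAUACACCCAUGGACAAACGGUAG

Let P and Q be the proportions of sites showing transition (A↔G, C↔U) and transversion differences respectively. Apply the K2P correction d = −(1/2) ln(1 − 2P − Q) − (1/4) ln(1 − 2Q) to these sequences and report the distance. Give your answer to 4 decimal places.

Mismatches occur at site 3 (G→U, transversion), site 12 (U→A, transversion), site 15 (A→G, transition), site 16 (A→G, transition), site 21 (U→A, transversion), site 29 (A→C, transversion), site 36 (U→A, transversion).
Of the 7 differences, 2 transitions and 5 transversions over 46 sites: P = 2/46 = 0.043478, Q = 5/46 = 0.108696.
d = −0.5·ln(0.804348) − 0.25·ln(0.782608) = −0.5·(-0.217723) − 0.25·(-0.245123) = 0.1701.

0.1701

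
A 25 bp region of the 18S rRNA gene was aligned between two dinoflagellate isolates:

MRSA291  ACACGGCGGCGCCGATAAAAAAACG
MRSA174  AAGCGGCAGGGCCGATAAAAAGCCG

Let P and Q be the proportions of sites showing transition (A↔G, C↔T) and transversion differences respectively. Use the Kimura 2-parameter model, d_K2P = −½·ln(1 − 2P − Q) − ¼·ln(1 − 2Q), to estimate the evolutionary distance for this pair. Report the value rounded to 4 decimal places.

The sequences differ at positions 2 (C/A, transversion), 3 (A/G, transition), 8 (G/A, transition), 10 (C/G, transversion), 22 (A/G, transition), 23 (A/C, transversion).
Of the 6 differences, 3 transitions and 3 transversions over 25 sites: P = 3/25 = 0.120000, Q = 3/25 = 0.120000.
d = −0.5·ln(0.640000) − 0.25·ln(0.760000) = −0.5·(-0.446287) − 0.25·(-0.274437) = 0.2918.

0.2918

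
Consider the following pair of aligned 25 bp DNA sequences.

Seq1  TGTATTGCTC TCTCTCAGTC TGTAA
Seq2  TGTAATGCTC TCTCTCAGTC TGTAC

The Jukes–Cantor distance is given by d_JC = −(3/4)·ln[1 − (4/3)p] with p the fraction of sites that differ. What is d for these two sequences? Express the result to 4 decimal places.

Mismatches occur at site 5 (T↔A), site 25 (A↔C).
p = 2/25 = 0.080000.
d = −0.75 · ln(1 − (4/3)·0.080000) = −0.75 · ln(0.893333) = −0.75 · (-0.112796) = 0.0846.

0.0846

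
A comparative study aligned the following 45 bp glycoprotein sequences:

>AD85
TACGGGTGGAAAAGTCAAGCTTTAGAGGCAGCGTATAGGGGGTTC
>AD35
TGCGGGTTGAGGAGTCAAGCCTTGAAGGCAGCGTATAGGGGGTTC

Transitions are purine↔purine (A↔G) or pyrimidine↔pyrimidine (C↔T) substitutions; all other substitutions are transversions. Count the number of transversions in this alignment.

1

Mismatches occur at site 2 (A/G, transition), site 8 (G/T, transversion), site 11 (A/G, transition), site 12 (A/G, transition), site 21 (T/C, transition), site 24 (A/G, transition), site 25 (G/A, transition).
Of the 7 differences, 6 transitions and 1 transversion, so the answer is 1.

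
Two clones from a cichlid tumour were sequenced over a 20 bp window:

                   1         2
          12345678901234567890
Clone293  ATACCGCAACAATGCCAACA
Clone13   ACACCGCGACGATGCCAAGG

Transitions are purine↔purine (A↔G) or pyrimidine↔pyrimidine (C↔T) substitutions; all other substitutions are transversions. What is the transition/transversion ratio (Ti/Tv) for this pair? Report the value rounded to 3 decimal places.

Differing sites — 2:T/C (Ti); 8:A/G (Ti); 11:A/G (Ti); 19:C/G (Tv); 20:A/G (Ti).
Of the 5 differences, 4 transitions and 1 transversion, so Ti/Tv = 4/1 = 4.000.

4.000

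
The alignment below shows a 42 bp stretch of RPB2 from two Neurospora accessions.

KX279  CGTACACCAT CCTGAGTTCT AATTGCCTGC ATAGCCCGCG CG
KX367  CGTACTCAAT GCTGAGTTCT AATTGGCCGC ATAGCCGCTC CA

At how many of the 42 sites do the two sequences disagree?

Differing sites — 6:A/T; 8:C/A; 11:C/G; 26:C/G; 28:T/C; 37:C/G; 38:G/C; 39:C/T; 40:G/C; 42:G/A.
That gives 10 mismatches out of 42 aligned sites, so the Hamming distance is 10.

10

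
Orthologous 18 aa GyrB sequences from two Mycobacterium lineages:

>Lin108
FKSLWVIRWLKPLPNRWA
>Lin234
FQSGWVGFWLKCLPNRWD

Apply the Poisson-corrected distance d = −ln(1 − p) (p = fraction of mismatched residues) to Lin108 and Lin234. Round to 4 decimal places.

0.4055

Differing sites — 2:K/Q; 4:L/G; 7:I/G; 8:R/F; 12:P/C; 18:A/D.
p = 6/18 = 0.333333.
d = −ln(1 − 0.333333) = −ln(0.666667) = 0.4055.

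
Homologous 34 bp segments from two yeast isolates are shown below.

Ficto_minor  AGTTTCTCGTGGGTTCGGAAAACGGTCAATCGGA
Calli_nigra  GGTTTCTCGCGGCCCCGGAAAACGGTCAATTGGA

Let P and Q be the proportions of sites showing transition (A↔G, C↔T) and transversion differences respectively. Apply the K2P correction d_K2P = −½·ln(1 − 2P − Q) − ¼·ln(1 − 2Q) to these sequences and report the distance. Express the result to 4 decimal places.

0.2106

Mismatches occur at site 1 (A→G, transition), site 10 (T→C, transition), site 13 (G→C, transversion), site 14 (T→C, transition), site 15 (T→C, transition), site 31 (C→T, transition).
Of the 6 differences, 5 transitions and 1 transversion over 34 sites: P = 5/34 = 0.147059, Q = 1/34 = 0.029412.
d = −0.5·ln(0.676470) − 0.25·ln(0.941176) = −0.5·(-0.390867) − 0.25·(-0.060625) = 0.2106.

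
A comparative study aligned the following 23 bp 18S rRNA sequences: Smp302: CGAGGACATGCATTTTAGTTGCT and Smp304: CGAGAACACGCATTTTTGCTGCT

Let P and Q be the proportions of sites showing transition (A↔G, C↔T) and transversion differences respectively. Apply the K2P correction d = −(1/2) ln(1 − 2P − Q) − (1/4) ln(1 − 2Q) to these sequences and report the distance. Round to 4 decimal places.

Mismatches occur at site 5 (G/A, transition), site 9 (T/C, transition), site 17 (A/T, transversion), site 19 (T/C, transition).
Of the 4 differences, 3 transitions and 1 transversion over 23 sites: P = 3/23 = 0.130435, Q = 1/23 = 0.043478.
d = −0.5·ln(0.695652) − 0.25·ln(0.913044) = −0.5·(-0.362906) − 0.25·(-0.090971) = 0.2042.

0.2042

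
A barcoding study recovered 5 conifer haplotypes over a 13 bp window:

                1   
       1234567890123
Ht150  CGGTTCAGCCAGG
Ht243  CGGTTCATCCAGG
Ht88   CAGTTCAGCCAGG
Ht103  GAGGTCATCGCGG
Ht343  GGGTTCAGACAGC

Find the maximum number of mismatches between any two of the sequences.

Pairwise Hamming distances:
  Ht150 vs Ht243: 1
  Ht150 vs Ht88: 1
  Ht150 vs Ht103: 6
  Ht150 vs Ht343: 3
  Ht243 vs Ht88: 2
  Ht243 vs Ht103: 5
  Ht243 vs Ht343: 4
  Ht88 vs Ht103: 5
  Ht88 vs Ht343: 4
  Ht103 vs Ht343: 7
The largest is 7, between Ht103 and Ht343.

7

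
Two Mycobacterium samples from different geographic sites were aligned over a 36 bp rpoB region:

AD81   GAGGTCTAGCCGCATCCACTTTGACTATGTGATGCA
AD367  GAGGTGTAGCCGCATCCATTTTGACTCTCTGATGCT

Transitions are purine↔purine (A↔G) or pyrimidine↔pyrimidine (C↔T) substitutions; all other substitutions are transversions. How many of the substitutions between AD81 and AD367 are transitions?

Mismatches occur at site 6 (C↔G, transversion), site 19 (C↔T, transition), site 27 (A↔C, transversion), site 29 (G↔C, transversion), site 36 (A↔T, transversion).
Of the 5 differences, 1 transition and 4 transversions, so the answer is 1.

1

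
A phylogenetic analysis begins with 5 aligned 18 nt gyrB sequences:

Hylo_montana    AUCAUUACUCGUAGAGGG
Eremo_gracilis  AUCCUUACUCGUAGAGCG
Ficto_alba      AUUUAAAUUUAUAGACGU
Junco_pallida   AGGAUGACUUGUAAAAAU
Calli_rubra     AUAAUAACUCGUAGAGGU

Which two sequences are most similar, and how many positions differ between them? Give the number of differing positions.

2

Pairwise Hamming distances:
  Hylo_montana vs Eremo_gracilis: 2
  Hylo_montana vs Ficto_alba: 9
  Hylo_montana vs Junco_pallida: 8
  Hylo_montana vs Calli_rubra: 3
  Eremo_gracilis vs Ficto_alba: 10
  Eremo_gracilis vs Junco_pallida: 9
  Eremo_gracilis vs Calli_rubra: 5
  Ficto_alba vs Junco_pallida: 10
  Ficto_alba vs Calli_rubra: 7
  Junco_pallida vs Calli_rubra: 7
The smallest is 2, between Hylo_montana and Eremo_gracilis.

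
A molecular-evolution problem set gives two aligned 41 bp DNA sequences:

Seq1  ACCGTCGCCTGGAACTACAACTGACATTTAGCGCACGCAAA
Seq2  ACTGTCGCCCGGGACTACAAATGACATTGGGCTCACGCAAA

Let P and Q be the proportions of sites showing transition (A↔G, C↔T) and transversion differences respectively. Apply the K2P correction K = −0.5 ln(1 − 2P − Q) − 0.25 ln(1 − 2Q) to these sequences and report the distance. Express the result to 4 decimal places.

0.1957

Differing sites — 3:C/T (Ti); 10:T/C (Ti); 13:A/G (Ti); 21:C/A (Tv); 29:T/G (Tv); 30:A/G (Ti); 33:G/T (Tv).
Of the 7 differences, 4 transitions and 3 transversions over 41 sites: P = 4/41 = 0.097561, Q = 3/41 = 0.073171.
d = −0.5·ln(0.731707) − 0.25·ln(0.853658) = −0.5·(-0.312375) − 0.25·(-0.158225) = 0.1957.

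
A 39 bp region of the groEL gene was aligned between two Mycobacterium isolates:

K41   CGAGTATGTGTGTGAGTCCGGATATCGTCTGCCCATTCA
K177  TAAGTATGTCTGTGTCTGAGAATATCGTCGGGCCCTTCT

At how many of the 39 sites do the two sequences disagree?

The sequences differ at positions 1 (C/T), 2 (G/A), 10 (G/C), 15 (A/T), 16 (G/C), 18 (C/G), 19 (C/A), 21 (G/A), 30 (T/G), 32 (C/G), 35 (A/C), 39 (A/T).
That gives 12 mismatches out of 39 aligned sites, so the Hamming distance is 12.

12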